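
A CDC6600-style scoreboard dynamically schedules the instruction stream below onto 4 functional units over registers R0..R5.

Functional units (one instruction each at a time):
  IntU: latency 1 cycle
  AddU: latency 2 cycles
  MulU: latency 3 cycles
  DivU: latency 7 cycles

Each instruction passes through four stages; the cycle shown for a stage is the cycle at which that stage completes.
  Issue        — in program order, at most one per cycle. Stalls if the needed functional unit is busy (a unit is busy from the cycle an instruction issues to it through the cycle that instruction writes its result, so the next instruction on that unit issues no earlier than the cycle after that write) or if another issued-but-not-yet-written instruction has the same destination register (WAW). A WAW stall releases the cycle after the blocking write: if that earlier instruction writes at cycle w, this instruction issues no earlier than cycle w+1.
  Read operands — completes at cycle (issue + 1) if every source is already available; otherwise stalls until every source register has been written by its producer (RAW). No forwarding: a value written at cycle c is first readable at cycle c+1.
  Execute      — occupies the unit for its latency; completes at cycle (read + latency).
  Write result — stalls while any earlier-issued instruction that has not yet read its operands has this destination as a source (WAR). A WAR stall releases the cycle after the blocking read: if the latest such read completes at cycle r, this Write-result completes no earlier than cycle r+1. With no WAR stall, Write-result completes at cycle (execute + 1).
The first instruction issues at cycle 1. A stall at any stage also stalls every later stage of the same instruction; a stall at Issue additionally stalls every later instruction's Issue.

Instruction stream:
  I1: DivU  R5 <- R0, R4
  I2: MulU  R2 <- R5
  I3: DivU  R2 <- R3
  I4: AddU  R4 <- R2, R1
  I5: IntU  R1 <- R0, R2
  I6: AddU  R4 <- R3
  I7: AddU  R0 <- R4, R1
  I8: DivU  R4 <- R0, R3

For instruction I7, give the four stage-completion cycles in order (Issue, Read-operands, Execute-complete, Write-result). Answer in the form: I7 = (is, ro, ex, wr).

I7 = (35, 36, 38, 39)

cycle 1: I1→DivU
cycle 2: I1 RO | I2→MulU
cycle 9: I1 EX
cycle 10: I1 WR R5
cycle 11: I2 RO
cycle 14: I2 EX
cycle 15: I2 WR R2
cycle 16: I3→DivU
cycle 17: I3 RO | I4→AddU
cycle 18: I5→IntU
cycle 24: I3 EX
cycle 25: I3 WR R2
cycle 26: I4 RO | I5 RO
cycle 27: I5 EX
cycle 28: I4 EX | I5 WR R1
cycle 29: I4 WR R4
cycle 30: I6→AddU
cycle 31: I6 RO
cycle 33: I6 EX
cycle 34: I6 WR R4
cycle 35: I7→AddU
cycle 36: I7 RO | I8→DivU
cycle 38: I7 EX
cycle 39: I7 WR R0
cycle 40: I8 RO
cycle 47: I8 EX
cycle 48: I8 WR R4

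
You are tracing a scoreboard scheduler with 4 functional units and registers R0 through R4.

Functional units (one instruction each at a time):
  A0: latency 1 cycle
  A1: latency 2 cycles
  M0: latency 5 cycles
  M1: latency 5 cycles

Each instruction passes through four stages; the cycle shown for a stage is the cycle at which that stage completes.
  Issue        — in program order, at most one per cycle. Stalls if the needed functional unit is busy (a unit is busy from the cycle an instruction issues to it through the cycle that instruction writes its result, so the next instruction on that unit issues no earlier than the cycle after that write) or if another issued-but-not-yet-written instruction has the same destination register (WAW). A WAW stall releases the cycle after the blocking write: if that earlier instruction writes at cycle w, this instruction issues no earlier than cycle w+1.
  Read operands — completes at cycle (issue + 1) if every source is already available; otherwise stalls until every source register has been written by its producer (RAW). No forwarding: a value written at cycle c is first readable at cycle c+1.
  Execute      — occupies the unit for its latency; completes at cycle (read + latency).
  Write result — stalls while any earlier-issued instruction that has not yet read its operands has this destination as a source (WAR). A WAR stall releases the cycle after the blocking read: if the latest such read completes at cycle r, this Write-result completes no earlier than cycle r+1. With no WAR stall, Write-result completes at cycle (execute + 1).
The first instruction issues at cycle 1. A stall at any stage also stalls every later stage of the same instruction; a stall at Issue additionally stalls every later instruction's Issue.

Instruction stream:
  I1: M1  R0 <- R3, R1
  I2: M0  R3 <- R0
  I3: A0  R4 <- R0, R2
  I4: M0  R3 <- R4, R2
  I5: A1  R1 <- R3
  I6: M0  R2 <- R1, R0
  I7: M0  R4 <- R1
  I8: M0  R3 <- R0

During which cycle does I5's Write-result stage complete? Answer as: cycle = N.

cycle = 27

I1: IS=1 RO=2 EX=7 WR=8
I2: IS=2 RO=9 EX=14 WR=15  [RAW R0: wait I1 write@8]
I3: IS=3 RO=9 EX=10 WR=11  [RAW R0: wait I1 write@8]
I4: IS=16 RO=17 EX=22 WR=23  [struct: M0 busy until I2 writes@15]
I5: IS=17 RO=24 EX=26 WR=27  [RAW R3: wait I4 write@23]
I6: IS=24 RO=28 EX=33 WR=34  [struct: M0 busy until I4 writes@23; RAW R1: wait I5 write@27]
I7: IS=35 RO=36 EX=41 WR=42  [struct: M0 busy until I6 writes@34]
I8: IS=43 RO=44 EX=49 WR=50  [struct: M0 busy until I7 writes@42]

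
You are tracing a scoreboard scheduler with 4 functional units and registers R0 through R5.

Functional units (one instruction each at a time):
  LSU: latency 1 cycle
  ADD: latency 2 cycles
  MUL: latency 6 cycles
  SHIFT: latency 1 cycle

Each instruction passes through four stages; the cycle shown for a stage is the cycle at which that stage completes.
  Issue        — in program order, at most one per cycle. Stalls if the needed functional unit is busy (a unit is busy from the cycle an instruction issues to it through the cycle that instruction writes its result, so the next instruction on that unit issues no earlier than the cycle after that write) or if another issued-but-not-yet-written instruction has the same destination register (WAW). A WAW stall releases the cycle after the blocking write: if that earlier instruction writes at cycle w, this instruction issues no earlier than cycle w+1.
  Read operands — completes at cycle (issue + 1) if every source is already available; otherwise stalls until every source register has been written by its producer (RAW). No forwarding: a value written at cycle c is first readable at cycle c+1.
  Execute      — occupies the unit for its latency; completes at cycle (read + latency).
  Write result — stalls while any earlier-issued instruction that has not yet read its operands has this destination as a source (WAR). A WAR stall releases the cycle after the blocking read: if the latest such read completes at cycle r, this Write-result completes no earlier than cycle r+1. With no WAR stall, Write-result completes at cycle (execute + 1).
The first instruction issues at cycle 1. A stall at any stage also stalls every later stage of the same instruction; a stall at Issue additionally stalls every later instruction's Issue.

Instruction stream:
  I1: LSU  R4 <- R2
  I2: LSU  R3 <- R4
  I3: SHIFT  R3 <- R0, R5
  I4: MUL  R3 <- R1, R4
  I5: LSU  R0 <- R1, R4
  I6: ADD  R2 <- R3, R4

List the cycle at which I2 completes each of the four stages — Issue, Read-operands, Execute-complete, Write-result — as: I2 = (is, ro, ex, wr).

I2 = (5, 6, 7, 8)

t=1  issue I1 (LSU)
t=2  I1 read-ops
t=3  I1 finished on LSU
t=4  I1→R4
t=5  issue I2 (LSU)
t=6  I2 read-ops
t=7  I2 finished on LSU
t=8  I2→R3
t=9  issue I3 (SHIFT)
t=10  I3 read-ops
t=11  I3 finished on SHIFT
t=12  I3→R3
t=13  issue I4 (MUL)
t=14  I4 read-ops; issue I5 (LSU)
t=15  I5 read-ops; issue I6 (ADD)
t=16  I5 finished on LSU
t=17  I5→R0
t=20  I4 finished on MUL
t=21  I4→R3
t=22  I6 read-ops
t=24  I6 finished on ADD
t=25  I6→R2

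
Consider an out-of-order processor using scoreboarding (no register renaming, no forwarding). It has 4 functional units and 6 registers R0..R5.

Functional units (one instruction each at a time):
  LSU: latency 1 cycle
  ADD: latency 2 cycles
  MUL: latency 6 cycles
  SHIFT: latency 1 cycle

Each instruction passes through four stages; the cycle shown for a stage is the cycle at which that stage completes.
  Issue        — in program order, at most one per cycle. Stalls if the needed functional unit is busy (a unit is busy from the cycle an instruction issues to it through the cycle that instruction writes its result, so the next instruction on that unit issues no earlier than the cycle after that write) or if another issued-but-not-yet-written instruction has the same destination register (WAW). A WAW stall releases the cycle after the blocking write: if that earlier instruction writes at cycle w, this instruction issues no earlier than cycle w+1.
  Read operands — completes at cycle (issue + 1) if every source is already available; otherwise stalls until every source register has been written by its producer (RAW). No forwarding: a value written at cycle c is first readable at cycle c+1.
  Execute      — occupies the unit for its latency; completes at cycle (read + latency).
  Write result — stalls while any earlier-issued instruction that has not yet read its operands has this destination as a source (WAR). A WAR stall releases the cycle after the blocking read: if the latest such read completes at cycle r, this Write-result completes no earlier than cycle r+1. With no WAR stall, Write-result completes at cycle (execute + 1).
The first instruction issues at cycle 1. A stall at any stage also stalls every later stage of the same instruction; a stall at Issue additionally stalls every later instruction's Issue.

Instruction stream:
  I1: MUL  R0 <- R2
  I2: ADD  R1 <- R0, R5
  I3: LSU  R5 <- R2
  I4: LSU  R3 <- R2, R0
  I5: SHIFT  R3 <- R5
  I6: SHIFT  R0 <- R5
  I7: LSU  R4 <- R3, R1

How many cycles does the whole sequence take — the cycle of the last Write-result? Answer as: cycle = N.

cycle = 24

cycle 1: I1 dispatched to MUL
cycle 2: I1 operands ready · I2 dispatched to ADD
cycle 3: I3 dispatched to LSU
cycle 4: I3 operands ready
cycle 5: I3 complete
cycle 8: I1 complete
cycle 9: R0←I1
cycle 10: I2 operands ready
cycle 11: R5←I3
cycle 12: I2 complete · I4 dispatched to LSU
cycle 13: R1←I2 · I4 operands ready
cycle 14: I4 complete
cycle 15: R3←I4
cycle 16: I5 dispatched to SHIFT
cycle 17: I5 operands ready
cycle 18: I5 complete
cycle 19: R3←I5
cycle 20: I6 dispatched to SHIFT
cycle 21: I6 operands ready · I7 dispatched to LSU
cycle 22: I6 complete · I7 operands ready
cycle 23: R0←I6 · I7 complete
cycle 24: R4←I7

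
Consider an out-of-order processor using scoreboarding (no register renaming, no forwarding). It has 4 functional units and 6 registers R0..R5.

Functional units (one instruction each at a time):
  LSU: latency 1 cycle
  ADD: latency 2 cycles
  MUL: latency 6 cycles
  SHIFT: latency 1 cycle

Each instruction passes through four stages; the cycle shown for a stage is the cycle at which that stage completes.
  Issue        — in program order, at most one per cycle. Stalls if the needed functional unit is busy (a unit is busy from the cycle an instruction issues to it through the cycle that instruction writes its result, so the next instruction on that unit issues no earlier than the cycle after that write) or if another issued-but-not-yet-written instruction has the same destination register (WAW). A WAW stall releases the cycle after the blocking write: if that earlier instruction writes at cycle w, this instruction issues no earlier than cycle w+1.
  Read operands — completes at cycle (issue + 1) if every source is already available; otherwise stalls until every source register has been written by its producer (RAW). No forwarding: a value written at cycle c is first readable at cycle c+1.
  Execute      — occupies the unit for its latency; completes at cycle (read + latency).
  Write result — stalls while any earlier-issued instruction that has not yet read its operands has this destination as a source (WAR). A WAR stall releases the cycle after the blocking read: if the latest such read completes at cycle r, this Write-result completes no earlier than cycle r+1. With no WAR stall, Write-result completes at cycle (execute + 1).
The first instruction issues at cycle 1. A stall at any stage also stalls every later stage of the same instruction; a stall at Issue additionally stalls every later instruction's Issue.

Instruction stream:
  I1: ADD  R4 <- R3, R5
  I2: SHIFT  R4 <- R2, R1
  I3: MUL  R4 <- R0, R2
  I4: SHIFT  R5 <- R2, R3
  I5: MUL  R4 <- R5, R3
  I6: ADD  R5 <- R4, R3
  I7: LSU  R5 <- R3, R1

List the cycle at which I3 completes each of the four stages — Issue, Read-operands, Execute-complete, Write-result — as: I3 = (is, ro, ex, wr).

I1: IS=1 RO=2 EX=4 WR=5
I2: IS=6 RO=7 EX=8 WR=9  [WAW R4: wait I1 write@5]
I3: IS=10 RO=11 EX=17 WR=18  [WAW R4: wait I2 write@9]
I4: IS=11 RO=12 EX=13 WR=14
I5: IS=19 RO=20 EX=26 WR=27  [struct: MUL busy until I3 writes@18]
I6: IS=20 RO=28 EX=30 WR=31  [RAW R4: wait I5 write@27]
I7: IS=32 RO=33 EX=34 WR=35  [WAW R5: wait I6 write@31]

I3 = (10, 11, 17, 18)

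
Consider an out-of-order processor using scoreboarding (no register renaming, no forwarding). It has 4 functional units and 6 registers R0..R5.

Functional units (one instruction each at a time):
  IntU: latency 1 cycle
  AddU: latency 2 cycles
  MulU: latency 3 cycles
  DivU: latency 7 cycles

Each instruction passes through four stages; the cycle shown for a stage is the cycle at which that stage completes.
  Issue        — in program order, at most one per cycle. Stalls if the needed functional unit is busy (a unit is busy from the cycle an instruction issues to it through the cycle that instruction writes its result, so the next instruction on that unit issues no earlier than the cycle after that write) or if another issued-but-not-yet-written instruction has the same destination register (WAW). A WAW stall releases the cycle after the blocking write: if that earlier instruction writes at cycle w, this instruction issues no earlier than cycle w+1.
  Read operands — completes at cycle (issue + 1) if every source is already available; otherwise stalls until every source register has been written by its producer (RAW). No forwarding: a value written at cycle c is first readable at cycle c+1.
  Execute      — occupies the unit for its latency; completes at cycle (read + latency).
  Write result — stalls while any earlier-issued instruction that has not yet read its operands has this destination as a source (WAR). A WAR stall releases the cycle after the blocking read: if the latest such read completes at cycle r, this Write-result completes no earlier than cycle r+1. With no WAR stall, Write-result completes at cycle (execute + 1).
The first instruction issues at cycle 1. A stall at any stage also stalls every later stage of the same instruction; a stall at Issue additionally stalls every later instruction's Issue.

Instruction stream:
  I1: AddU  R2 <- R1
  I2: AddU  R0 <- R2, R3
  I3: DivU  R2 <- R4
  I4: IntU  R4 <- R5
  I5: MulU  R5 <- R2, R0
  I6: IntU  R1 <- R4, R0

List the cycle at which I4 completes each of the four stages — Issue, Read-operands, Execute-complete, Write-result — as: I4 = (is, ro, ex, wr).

t=1  I1 dispatched to AddU
t=2  I1 operands ready
t=4  I1 complete
t=5  R2←I1
t=6  I2 dispatched to AddU
t=7  I2 operands ready | I3 dispatched to DivU
t=8  I3 operands ready | I4 dispatched to IntU
t=9  I2 complete | I4 operands ready | I5 dispatched to MulU
t=10  R0←I2 | I4 complete
t=11  R4←I4
t=12  I6 dispatched to IntU
t=13  I6 operands ready
t=14  I6 complete
t=15  I3 complete | R1←I6
t=16  R2←I3
t=17  I5 operands ready
t=20  I5 complete
t=21  R5←I5

I4 = (8, 9, 10, 11)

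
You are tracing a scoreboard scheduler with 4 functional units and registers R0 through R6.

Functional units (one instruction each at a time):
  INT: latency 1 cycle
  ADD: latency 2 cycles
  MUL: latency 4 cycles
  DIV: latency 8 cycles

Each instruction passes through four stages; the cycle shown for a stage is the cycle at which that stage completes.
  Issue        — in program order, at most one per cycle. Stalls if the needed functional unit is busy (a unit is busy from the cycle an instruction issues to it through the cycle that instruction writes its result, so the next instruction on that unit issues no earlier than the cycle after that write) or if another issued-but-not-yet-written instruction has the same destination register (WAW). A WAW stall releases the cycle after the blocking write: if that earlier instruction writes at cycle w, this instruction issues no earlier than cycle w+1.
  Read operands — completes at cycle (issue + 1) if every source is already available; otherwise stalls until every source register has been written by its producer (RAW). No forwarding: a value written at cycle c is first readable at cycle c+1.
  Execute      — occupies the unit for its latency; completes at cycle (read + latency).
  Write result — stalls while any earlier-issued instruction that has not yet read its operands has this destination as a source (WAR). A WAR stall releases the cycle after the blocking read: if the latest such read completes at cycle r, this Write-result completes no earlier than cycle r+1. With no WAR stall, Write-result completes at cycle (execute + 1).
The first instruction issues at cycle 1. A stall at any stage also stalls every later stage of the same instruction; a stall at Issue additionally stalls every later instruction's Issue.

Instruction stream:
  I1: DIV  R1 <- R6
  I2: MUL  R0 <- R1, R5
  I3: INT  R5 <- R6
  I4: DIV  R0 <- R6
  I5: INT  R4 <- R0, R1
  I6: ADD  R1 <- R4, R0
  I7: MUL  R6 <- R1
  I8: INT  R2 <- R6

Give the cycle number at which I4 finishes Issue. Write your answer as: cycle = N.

I1: IS=1 RO=2 EX=10 WR=11
I2: IS=2 RO=12 EX=16 WR=17  [RAW R1: wait I1 write@11]
I3: IS=3 RO=4 EX=5 WR=13  [WAR R5: wait I2 read@12]
I4: IS=18 RO=19 EX=27 WR=28  [WAW R0: wait I2 write@17]
I5: IS=19 RO=29 EX=30 WR=31  [RAW R0: wait I4 write@28]
I6: IS=20 RO=32 EX=34 WR=35  [RAW R4: wait I5 write@31]
I7: IS=21 RO=36 EX=40 WR=41  [RAW R1: wait I6 write@35]
I8: IS=32 RO=42 EX=43 WR=44  [struct: INT busy until I5 writes@31; RAW R6: wait I7 write@41]

cycle = 18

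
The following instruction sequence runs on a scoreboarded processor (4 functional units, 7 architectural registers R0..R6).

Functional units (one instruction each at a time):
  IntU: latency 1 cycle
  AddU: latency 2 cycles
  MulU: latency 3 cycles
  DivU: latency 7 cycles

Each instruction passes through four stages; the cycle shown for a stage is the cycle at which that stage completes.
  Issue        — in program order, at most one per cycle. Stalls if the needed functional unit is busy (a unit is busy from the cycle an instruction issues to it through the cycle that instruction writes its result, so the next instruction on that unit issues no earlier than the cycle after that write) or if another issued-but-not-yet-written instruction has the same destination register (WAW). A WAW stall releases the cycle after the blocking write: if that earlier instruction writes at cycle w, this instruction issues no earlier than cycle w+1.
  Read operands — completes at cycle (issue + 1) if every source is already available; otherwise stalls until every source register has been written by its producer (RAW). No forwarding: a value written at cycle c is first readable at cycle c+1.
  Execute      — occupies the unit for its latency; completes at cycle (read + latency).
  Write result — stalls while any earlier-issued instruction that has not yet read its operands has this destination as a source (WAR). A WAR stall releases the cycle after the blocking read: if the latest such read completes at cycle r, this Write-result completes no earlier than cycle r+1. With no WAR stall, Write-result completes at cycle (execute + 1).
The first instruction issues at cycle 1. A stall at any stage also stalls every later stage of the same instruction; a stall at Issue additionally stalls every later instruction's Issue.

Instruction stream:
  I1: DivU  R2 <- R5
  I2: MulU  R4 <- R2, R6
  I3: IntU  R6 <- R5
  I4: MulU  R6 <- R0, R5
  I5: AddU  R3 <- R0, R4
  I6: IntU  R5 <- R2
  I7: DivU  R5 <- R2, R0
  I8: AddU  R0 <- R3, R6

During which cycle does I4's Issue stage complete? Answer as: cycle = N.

I1: IS=1 RO=2 EX=9 WR=10
I2: IS=2 RO=11 EX=14 WR=15  [RAW R2: wait I1 write@10]
I3: IS=3 RO=4 EX=5 WR=12  [WAR R6: wait I2 read@11]
I4: IS=16 RO=17 EX=20 WR=21  [struct: MulU busy until I2 writes@15]
I5: IS=17 RO=18 EX=20 WR=21
I6: IS=18 RO=19 EX=20 WR=21
I7: IS=22 RO=23 EX=30 WR=31  [WAW R5: wait I6 write@21]
I8: IS=23 RO=24 EX=26 WR=27

cycle = 16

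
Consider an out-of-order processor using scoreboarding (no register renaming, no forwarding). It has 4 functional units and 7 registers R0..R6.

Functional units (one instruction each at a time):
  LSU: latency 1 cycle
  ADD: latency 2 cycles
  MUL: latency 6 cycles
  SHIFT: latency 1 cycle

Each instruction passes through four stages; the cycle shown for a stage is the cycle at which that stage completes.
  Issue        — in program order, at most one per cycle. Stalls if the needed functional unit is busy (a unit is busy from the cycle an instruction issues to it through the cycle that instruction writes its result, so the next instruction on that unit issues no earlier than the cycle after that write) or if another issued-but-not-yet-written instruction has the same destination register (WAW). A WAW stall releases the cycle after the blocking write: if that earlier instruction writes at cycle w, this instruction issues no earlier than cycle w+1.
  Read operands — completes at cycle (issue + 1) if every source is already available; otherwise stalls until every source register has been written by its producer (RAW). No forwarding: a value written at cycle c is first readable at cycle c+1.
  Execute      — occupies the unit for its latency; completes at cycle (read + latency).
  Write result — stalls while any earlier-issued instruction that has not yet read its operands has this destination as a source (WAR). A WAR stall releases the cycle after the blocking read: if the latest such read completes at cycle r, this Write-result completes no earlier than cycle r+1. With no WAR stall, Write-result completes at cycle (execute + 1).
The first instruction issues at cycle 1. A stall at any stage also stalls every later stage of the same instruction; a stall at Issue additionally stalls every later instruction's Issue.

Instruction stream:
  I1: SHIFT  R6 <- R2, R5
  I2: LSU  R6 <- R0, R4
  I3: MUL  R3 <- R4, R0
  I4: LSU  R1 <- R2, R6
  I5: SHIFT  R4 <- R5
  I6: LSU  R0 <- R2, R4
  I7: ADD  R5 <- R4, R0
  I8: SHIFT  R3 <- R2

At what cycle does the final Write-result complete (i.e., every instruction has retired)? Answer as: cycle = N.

t=1  I1 dispatched to SHIFT
t=2  I1 operands ready
t=3  I1 complete
t=4  R6←I1
t=5  I2 dispatched to LSU
t=6  I2 operands ready, I3 dispatched to MUL
t=7  I2 complete, I3 operands ready
t=8  R6←I2
t=9  I4 dispatched to LSU
t=10  I4 operands ready, I5 dispatched to SHIFT
t=11  I4 complete, I5 operands ready
t=12  R1←I4, I5 complete
t=13  I3 complete, R4←I5, I6 dispatched to LSU
t=14  R3←I3, I6 operands ready, I7 dispatched to ADD
t=15  I6 complete, I8 dispatched to SHIFT
t=16  R0←I6, I8 operands ready
t=17  I7 operands ready, I8 complete
t=18  R3←I8
t=19  I7 complete
t=20  R5←I7

cycle = 20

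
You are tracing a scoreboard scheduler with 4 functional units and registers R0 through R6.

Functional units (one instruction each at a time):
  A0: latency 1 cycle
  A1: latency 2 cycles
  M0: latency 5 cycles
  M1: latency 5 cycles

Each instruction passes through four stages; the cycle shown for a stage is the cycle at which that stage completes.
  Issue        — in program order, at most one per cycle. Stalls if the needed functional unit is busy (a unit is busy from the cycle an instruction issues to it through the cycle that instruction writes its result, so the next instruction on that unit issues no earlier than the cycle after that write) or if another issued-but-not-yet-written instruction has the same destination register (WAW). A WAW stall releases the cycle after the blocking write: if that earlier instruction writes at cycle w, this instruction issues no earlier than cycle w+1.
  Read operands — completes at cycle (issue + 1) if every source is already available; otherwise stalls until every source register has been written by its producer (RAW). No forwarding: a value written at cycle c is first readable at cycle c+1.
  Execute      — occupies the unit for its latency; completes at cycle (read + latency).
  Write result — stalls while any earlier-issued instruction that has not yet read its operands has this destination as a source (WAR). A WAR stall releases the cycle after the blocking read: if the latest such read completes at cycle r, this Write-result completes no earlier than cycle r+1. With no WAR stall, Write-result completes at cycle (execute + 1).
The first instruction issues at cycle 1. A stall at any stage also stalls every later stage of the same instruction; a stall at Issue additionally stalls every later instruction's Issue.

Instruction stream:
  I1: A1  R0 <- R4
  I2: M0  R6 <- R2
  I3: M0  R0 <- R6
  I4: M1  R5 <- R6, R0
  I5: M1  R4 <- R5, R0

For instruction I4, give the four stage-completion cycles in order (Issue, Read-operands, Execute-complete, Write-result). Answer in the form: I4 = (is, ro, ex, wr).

I1: IS=1 RO=2 EX=4 WR=5
I2: IS=2 RO=3 EX=8 WR=9
I3: IS=10 RO=11 EX=16 WR=17  [struct: M0 busy until I2 writes@9]
I4: IS=11 RO=18 EX=23 WR=24  [RAW R0: wait I3 write@17]
I5: IS=25 RO=26 EX=31 WR=32  [struct: M1 busy until I4 writes@24]

I4 = (11, 18, 23, 24)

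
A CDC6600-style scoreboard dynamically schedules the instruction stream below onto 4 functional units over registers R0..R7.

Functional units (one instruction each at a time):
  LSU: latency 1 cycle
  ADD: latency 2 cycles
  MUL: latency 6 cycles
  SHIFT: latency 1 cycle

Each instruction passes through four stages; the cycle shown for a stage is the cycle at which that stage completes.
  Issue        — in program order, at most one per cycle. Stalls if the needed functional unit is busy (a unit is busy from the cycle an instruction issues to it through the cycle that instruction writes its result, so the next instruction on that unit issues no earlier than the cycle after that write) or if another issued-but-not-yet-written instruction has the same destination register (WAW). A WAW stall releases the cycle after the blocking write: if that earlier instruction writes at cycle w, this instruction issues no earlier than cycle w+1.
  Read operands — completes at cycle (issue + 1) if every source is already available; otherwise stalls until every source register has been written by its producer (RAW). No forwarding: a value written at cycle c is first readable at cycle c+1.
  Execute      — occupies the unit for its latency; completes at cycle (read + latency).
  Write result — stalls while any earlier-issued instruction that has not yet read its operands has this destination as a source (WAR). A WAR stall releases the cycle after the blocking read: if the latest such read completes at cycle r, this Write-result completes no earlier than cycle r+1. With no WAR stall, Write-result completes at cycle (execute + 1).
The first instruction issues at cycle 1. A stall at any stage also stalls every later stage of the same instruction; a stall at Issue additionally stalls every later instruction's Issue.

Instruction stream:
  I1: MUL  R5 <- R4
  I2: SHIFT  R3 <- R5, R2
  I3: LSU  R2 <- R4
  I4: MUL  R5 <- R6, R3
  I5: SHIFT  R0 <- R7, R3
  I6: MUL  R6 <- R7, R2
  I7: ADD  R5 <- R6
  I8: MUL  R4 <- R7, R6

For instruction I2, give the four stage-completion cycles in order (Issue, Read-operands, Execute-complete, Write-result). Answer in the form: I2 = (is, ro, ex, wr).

I1: IS=1 RO=2 EX=8 WR=9
I2: IS=2 RO=10 EX=11 WR=12  [RAW R5: wait I1 write@9]
I3: IS=3 RO=4 EX=5 WR=11  [WAR R2: wait I2 read@10]
I4: IS=10 RO=13 EX=19 WR=20  [struct: MUL busy until I1 writes@9; RAW R3: wait I2 write@12]
I5: IS=13 RO=14 EX=15 WR=16  [struct: SHIFT busy until I2 writes@12]
I6: IS=21 RO=22 EX=28 WR=29  [struct: MUL busy until I4 writes@20]
I7: IS=22 RO=30 EX=32 WR=33  [RAW R6: wait I6 write@29]
I8: IS=30 RO=31 EX=37 WR=38  [struct: MUL busy until I6 writes@29]

I2 = (2, 10, 11, 12)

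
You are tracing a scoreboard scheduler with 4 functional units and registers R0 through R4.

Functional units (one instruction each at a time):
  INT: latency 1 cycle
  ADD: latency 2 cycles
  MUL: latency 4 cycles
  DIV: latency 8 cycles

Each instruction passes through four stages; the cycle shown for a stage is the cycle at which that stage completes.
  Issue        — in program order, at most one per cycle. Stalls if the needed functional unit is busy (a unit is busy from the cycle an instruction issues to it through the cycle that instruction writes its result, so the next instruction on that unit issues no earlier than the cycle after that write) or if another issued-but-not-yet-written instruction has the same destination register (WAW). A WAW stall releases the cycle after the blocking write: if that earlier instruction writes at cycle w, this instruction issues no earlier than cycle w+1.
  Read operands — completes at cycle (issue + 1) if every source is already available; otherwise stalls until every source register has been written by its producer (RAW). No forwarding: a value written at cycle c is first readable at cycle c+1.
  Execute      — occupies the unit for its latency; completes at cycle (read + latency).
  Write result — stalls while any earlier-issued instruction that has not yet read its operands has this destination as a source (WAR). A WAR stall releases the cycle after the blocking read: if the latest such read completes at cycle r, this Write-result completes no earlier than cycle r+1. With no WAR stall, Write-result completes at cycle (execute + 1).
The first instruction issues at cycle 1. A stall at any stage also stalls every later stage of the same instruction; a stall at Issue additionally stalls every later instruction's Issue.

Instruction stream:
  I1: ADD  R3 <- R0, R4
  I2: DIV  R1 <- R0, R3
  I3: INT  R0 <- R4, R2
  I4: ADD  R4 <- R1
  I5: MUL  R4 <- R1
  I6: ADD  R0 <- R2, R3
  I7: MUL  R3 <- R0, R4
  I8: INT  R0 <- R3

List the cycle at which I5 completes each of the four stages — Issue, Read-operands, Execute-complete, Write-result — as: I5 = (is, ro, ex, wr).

I5 = (20, 21, 25, 26)

cycle 1: issue I1 (ADD)
cycle 2: I1 read-ops, issue I2 (DIV)
cycle 3: issue I3 (INT)
cycle 4: I1 finished on ADD, I3 read-ops
cycle 5: I1→R3, I3 finished on INT
cycle 6: I2 read-ops, issue I4 (ADD)
cycle 7: I3→R0
cycle 14: I2 finished on DIV
cycle 15: I2→R1
cycle 16: I4 read-ops
cycle 18: I4 finished on ADD
cycle 19: I4→R4
cycle 20: issue I5 (MUL)
cycle 21: I5 read-ops, issue I6 (ADD)
cycle 22: I6 read-ops
cycle 24: I6 finished on ADD
cycle 25: I5 finished on MUL, I6→R0
cycle 26: I5→R4
cycle 27: issue I7 (MUL)
cycle 28: I7 read-ops, issue I8 (INT)
cycle 32: I7 finished on MUL
cycle 33: I7→R3
cycle 34: I8 read-ops
cycle 35: I8 finished on INT
cycle 36: I8→R0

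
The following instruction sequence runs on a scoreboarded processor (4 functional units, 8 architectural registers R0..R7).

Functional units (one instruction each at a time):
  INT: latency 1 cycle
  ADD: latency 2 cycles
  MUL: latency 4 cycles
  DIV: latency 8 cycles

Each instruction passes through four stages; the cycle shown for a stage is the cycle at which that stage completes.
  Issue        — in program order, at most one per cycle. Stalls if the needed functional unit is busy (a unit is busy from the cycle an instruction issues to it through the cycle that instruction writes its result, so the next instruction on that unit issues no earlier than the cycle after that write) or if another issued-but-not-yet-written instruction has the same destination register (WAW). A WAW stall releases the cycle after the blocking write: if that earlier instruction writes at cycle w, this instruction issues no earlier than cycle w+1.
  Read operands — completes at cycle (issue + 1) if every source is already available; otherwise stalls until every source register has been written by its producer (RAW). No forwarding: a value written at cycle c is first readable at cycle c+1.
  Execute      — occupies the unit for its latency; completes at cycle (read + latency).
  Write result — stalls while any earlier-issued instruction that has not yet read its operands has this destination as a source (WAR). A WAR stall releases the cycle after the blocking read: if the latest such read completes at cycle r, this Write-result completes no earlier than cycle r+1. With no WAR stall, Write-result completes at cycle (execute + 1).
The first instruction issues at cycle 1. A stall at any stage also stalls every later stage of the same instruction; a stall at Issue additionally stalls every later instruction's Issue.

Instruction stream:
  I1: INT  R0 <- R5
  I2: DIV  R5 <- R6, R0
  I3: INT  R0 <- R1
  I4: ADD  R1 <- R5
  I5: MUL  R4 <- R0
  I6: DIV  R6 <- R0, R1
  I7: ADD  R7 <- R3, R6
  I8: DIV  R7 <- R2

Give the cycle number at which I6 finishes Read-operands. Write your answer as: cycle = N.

cycle = 19

I1 -> (1, 2, 3, 4)
I2 -> (2, 5, 13, 14)  // RAW R0: wait I1 write@4
I3 -> (5, 6, 7, 8)  // struct: INT busy until I1 writes@4
I4 -> (6, 15, 17, 18)  // RAW R5: wait I2 write@14
I5 -> (7, 9, 13, 14)  // RAW R0: wait I3 write@8
I6 -> (15, 19, 27, 28)  // struct: DIV busy until I2 writes@14, RAW R1: wait I4 write@18
I7 -> (19, 29, 31, 32)  // struct: ADD busy until I4 writes@18, RAW R6: wait I6 write@28
I8 -> (33, 34, 42, 43)  // WAW R7: wait I7 write@32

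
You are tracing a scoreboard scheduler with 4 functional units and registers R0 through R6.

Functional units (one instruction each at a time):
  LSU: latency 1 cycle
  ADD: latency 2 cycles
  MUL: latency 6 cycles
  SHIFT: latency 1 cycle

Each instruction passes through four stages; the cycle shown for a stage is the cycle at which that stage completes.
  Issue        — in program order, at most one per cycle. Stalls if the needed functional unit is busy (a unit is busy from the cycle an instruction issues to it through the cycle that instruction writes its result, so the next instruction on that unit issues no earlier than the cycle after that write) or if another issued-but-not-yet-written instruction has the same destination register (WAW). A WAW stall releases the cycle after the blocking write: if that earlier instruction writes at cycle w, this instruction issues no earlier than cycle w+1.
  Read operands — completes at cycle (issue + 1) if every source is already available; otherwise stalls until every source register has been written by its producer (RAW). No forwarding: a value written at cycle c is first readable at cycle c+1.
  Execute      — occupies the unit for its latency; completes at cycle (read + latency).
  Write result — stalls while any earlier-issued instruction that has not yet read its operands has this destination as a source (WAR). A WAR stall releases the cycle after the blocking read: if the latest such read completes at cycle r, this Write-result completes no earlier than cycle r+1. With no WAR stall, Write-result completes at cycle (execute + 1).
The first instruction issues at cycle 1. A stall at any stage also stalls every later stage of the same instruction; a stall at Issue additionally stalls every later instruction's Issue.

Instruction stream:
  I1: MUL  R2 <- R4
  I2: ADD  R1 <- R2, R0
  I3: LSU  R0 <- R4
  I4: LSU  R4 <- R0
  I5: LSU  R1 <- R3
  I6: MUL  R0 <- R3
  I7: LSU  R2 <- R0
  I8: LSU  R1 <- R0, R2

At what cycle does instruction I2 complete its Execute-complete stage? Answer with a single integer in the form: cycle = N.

[I1] 1/2/8/9
[I2] 2/10/12/13  (RAW R2: wait I1 write@9)
[I3] 3/4/5/11  (WAR R0: wait I2 read@10)
[I4] 12/13/14/15  (struct: LSU busy until I3 writes@11)
[I5] 16/17/18/19  (struct: LSU busy until I4 writes@15)
[I6] 17/18/24/25
[I7] 20/26/27/28  (struct: LSU busy until I5 writes@19; RAW R0: wait I6 write@25)
[I8] 29/30/31/32  (struct: LSU busy until I7 writes@28)

cycle = 12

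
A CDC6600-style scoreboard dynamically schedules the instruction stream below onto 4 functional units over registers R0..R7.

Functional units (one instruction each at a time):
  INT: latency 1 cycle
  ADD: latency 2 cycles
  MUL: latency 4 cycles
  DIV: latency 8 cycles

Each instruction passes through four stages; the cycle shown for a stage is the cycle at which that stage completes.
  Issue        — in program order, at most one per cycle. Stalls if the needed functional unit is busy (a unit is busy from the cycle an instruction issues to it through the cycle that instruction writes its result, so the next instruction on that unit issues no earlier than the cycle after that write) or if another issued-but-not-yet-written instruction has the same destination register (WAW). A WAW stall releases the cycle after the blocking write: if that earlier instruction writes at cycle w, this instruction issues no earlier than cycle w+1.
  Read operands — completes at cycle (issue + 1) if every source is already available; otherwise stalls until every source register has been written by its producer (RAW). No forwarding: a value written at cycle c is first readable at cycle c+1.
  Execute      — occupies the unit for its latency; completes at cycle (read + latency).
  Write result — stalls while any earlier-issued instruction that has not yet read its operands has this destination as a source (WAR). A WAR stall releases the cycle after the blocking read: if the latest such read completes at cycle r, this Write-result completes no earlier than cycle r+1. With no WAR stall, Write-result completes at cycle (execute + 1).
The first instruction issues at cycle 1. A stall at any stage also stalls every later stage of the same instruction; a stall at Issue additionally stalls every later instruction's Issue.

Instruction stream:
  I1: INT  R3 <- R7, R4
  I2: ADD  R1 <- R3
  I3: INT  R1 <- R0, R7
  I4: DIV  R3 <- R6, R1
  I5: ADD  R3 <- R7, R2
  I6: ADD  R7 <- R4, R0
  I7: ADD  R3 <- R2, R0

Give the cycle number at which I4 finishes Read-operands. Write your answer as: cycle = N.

cycle = 13

[I1] 1/2/3/4
[I2] 2/5/7/8  (RAW R3: wait I1 write@4)
[I3] 9/10/11/12  (WAW R1: wait I2 write@8)
[I4] 10/13/21/22  (RAW R1: wait I3 write@12)
[I5] 23/24/26/27  (WAW R3: wait I4 write@22)
[I6] 28/29/31/32  (struct: ADD busy until I5 writes@27)
[I7] 33/34/36/37  (struct: ADD busy until I6 writes@32)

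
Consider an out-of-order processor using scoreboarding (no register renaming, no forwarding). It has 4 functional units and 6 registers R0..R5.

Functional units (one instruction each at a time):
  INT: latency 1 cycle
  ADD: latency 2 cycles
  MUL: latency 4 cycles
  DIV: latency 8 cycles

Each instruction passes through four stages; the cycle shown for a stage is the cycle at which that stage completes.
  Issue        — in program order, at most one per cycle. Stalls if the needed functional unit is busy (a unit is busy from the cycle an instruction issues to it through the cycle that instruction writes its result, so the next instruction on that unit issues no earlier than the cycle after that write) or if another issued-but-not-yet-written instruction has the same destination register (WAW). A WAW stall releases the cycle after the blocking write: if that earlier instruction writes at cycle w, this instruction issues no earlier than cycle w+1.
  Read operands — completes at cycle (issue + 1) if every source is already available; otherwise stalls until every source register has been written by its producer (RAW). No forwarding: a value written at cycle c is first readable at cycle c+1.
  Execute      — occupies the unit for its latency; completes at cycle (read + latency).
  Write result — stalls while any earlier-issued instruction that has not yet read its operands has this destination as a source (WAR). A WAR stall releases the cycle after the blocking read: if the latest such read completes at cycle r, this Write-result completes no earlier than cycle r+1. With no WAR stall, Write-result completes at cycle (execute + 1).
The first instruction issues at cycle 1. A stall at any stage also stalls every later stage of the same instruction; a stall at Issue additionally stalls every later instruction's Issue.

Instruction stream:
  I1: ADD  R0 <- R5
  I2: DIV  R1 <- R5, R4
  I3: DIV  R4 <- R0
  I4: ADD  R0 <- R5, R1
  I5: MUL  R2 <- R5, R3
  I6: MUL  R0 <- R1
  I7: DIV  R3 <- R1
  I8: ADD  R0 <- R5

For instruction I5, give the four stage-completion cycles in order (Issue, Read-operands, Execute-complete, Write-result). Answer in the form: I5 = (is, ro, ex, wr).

I1  is:1  ro:2  ex:4  wr:5
I2  is:2  ro:3  ex:11  wr:12
I3  is:13  ro:14  ex:22  wr:23  — struct: DIV busy until I2 writes@12
I4  is:14  ro:15  ex:17  wr:18
I5  is:15  ro:16  ex:20  wr:21
I6  is:22  ro:23  ex:27  wr:28  — struct: MUL busy until I5 writes@21
I7  is:24  ro:25  ex:33  wr:34  — struct: DIV busy until I3 writes@23
I8  is:29  ro:30  ex:32  wr:33  — WAW R0: wait I6 write@28

I5 = (15, 16, 20, 21)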